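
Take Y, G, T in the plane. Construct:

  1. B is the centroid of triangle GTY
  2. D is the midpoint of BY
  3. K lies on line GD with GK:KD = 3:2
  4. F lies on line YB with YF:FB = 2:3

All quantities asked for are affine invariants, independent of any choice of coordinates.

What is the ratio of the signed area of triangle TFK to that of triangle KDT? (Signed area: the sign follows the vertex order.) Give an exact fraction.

[TFK]:[KDT] = -47/40

Assign Y = (0, 0), G = (1, 0), T = (0, 1) — the answer is frame-independent, so this choice is without loss of generality.
1. B is the centroid of triangle GTY ⇒ B = (1/3, 1/3)
2. D is the midpoint of BY ⇒ D = (1/6, 1/6)
3. K lies on line GD with GK:KD = 3:2 ⇒ K = (1/2, 1/10)
4. F lies on line YB with YF:FB = 2:3 ⇒ F = (2/15, 2/15)
2·[TFK] = 47/150, 2·[KDT] = -4/15
[TFK]:[KDT] = 47/150:-4/15 = -47/40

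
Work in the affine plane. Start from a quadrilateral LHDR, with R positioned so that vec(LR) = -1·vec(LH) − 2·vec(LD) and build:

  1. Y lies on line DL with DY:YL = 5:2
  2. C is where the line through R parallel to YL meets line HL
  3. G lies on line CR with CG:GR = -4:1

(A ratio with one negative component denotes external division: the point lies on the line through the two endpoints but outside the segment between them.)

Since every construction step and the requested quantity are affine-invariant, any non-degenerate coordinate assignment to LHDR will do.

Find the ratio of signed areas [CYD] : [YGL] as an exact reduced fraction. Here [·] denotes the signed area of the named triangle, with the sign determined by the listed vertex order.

[CYD]:[YGL] = 5/2

Choose coordinates L = (0, 0), H = (1, 0), D = (0, 1), R = (-1, -2).
1. Y lies on line DL with DY:YL = 5:2 ⇒ Y = (0, 2/7)
2. C is where the line through R parallel to YL meets line HL ⇒ C = (-1, 0)
3. G lies on line CR with CG:GR = -4:1 ⇒ G = (-1, -8/3)
2·[CYD] = 5/7, 2·[YGL] = 2/7
[CYD]:[YGL] = 5/7:2/7 = 5/2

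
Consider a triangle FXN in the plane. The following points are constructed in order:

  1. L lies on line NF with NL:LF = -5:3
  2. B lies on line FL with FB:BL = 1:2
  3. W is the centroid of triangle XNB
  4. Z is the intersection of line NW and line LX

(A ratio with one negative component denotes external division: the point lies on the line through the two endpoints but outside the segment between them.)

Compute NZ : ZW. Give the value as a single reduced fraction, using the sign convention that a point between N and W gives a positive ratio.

Choose coordinates F = (0, 0), X = (1, 0), N = (0, 1).
1. L lies on line NF with NL:LF = -5:3 ⇒ L = (0, -3/2)
2. B lies on line FL with FB:BL = 1:2 ⇒ B = (0, -1/2)
3. W is the centroid of triangle XNB ⇒ W = (1/3, 1/6)
4. Z is the intersection of line NW and line LX ⇒ Z = (5/8, -9/16)
Z = N + t·(W−N) with t = 15/8, so NZ:ZW = t:(1−t) = 15/8:-7/8

NZ:ZW = -15/7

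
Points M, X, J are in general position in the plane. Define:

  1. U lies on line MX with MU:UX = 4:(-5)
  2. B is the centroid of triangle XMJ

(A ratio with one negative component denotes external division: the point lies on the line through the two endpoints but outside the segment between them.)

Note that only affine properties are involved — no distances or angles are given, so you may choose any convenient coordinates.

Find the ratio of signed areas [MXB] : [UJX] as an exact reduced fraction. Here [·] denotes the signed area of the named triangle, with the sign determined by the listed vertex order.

Set M = (0, 0), X = (1, 0), J = (0, 1); any affine frame gives the same invariant.
1. U lies on line MX with MU:UX = 4:(-5) ⇒ U = (-4, 0)
2. B is the centroid of triangle XMJ ⇒ B = (1/3, 1/3)
2·[MXB] = 1/3, 2·[UJX] = -5
[MXB]:[UJX] = 1/3:-5 = -1/15

[MXB]:[UJX] = -1/15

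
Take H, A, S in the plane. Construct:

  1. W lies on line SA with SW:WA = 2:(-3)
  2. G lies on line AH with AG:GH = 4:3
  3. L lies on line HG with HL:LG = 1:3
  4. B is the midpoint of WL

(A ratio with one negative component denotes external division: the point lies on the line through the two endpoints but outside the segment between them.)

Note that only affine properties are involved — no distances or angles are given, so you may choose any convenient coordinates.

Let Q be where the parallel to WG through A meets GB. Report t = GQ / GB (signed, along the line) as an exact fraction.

t = -32/9

Set H = (0, 0), A = (1, 0), S = (0, 1); any affine frame gives the same invariant.
1. W lies on line SA with SW:WA = 2:(-3) ⇒ W = (-2, 3)
2. G lies on line AH with AG:GH = 4:3 ⇒ G = (3/7, 0)
3. L lies on line HG with HL:LG = 1:3 ⇒ L = (3/28, 0)
4. B is the midpoint of WL ⇒ B = (-53/56, 3/2)
through A parallel to WG: direction (17/7, -3); meets GB at Q = (335/63, -16/3)
Q = G + t·(B−G) with t = -32/9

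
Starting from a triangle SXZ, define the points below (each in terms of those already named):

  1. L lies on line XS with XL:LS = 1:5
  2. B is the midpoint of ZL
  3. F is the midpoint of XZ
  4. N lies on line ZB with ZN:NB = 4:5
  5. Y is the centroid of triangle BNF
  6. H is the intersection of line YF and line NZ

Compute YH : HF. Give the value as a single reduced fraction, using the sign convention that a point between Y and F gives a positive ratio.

Choose coordinates S = (0, 0), X = (1, 0), Z = (0, 1).
1. L lies on line XS with XL:LS = 1:5 ⇒ L = (5/6, 0)
2. B is the midpoint of ZL ⇒ B = (5/12, 1/2)
3. F is the midpoint of XZ ⇒ F = (1/2, 1/2)
4. N lies on line ZB with ZN:NB = 4:5 ⇒ N = (5/27, 7/9)
5. Y is the centroid of triangle BNF ⇒ Y = (119/324, 16/27)
6. H is the intersection of line YF and line NZ ⇒ H = (65/216, 23/36)
H = Y + t·(F−Y) with t = -1/2, so YH:HF = t:(1−t) = -1/2:3/2

YH:HF = -1/3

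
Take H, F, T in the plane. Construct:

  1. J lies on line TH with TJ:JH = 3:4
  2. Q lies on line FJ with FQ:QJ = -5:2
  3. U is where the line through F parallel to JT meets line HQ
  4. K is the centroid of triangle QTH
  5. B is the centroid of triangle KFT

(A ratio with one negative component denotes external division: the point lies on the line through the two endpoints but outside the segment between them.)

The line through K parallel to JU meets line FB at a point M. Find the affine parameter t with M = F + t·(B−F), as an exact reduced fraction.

Set H = (0, 0), F = (1, 0), T = (0, 1); any affine frame gives the same invariant.
1. J lies on line TH with TJ:JH = 3:4 ⇒ J = (0, 4/7)
2. Q lies on line FJ with FQ:QJ = -5:2 ⇒ Q = (-2/3, 20/21)
3. U is where the line through F parallel to JT meets line HQ ⇒ U = (1, -10/7)
4. K is the centroid of triangle QTH ⇒ K = (-2/9, 41/63)
5. B is the centroid of triangle KFT ⇒ B = (7/27, 104/189)
through K parallel to JU: direction (1, -2); meets FB at M = (-169/396, 1469/1386)
M = F + t·(B−F) with t = 339/176

t = 339/176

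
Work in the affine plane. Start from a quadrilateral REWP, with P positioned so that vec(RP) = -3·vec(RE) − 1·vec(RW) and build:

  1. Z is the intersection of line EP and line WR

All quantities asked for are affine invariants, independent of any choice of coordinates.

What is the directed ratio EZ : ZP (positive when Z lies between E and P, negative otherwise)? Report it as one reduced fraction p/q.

Set R = (0, 0), E = (1, 0), W = (0, 1), P = (-3, -1); any affine frame gives the same invariant.
1. Z is the intersection of line EP and line WR ⇒ Z = (0, -1/4)
Z = E + t·(P−E) with t = 1/4, so EZ:ZP = t:(1−t) = 1/4:3/4

EZ:ZP = 1/3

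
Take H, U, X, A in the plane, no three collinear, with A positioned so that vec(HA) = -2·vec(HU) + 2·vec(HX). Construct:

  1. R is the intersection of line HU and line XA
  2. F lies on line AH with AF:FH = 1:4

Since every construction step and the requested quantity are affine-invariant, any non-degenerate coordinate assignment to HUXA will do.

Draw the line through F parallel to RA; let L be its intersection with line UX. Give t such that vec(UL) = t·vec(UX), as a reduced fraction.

t = 3/5

Set H = (0, 0), U = (1, 0), X = (0, 1), A = (-2, 2); any affine frame gives the same invariant.
1. R is the intersection of line HU and line XA ⇒ R = (2, 0)
2. F lies on line AH with AF:FH = 1:4 ⇒ F = (-8/5, 8/5)
through F parallel to RA: direction (-4, 2); meets UX at L = (2/5, 3/5)
L = U + t·(X−U) with t = 3/5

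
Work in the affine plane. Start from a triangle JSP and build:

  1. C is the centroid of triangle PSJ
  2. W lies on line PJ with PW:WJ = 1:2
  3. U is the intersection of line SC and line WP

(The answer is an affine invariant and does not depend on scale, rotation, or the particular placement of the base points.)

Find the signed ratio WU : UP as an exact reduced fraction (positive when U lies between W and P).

Work in coordinates with J = (0, 0), S = (1, 0), P = (0, 1).
1. C is the centroid of triangle PSJ ⇒ C = (1/3, 1/3)
2. W lies on line PJ with PW:WJ = 1:2 ⇒ W = (0, 2/3)
3. U is the intersection of line SC and line WP ⇒ U = (0, 1/2)
U = W + t·(P−W) with t = -1/2, so WU:UP = t:(1−t) = -1/2:3/2

WU:UP = -1/3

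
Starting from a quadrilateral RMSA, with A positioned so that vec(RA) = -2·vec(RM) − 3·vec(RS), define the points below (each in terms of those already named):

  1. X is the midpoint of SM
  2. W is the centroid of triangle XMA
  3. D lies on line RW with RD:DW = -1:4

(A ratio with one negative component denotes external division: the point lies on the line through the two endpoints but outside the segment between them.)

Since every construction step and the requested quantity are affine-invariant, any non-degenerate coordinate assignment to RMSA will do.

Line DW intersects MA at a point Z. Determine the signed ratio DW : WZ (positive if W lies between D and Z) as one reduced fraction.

Set R = (0, 0), M = (1, 0), S = (0, 1), A = (-2, -3); any affine frame gives the same invariant.
1. X is the midpoint of SM ⇒ X = (1/2, 1/2)
2. W is the centroid of triangle XMA ⇒ W = (-1/6, -5/6)
3. D lies on line RW with RD:DW = -1:4 ⇒ D = (1/18, 5/18)
line DW meets MA at Z = (-1/4, -5/4)
W = D + t·(Z−D) with t = 8/11, so DW:WZ = 8/11:3/11

DW:WZ = 8/3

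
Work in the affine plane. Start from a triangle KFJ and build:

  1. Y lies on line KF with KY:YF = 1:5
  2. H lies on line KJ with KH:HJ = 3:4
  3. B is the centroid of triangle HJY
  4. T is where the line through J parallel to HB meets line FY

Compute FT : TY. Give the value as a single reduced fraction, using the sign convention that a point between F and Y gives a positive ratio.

FT:TY = -13/8

Choose coordinates K = (0, 0), F = (1, 0), J = (0, 1).
1. Y lies on line KF with KY:YF = 1:5 ⇒ Y = (1/6, 0)
2. H lies on line KJ with KH:HJ = 3:4 ⇒ H = (0, 3/7)
3. B is the centroid of triangle HJY ⇒ B = (1/18, 10/21)
4. T is where the line through J parallel to HB meets line FY ⇒ T = (-7/6, 0)
T = F + t·(Y−F) with t = 13/5, so FT:TY = t:(1−t) = 13/5:-8/5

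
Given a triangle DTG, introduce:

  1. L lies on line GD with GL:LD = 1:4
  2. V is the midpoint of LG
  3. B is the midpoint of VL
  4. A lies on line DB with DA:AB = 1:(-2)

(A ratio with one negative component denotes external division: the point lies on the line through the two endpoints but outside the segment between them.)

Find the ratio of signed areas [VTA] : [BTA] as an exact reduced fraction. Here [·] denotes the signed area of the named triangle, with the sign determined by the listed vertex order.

Set D = (0, 0), T = (1, 0), G = (0, 1); any affine frame gives the same invariant.
1. L lies on line GD with GL:LD = 1:4 ⇒ L = (0, 4/5)
2. V is the midpoint of LG ⇒ V = (0, 9/10)
3. B is the midpoint of VL ⇒ B = (0, 17/20)
4. A lies on line DB with DA:AB = 1:(-2) ⇒ A = (0, -17/20)
2·[VTA] = -7/4, 2·[BTA] = -17/10
[VTA]:[BTA] = -7/4:-17/10 = 35/34

[VTA]:[BTA] = 35/34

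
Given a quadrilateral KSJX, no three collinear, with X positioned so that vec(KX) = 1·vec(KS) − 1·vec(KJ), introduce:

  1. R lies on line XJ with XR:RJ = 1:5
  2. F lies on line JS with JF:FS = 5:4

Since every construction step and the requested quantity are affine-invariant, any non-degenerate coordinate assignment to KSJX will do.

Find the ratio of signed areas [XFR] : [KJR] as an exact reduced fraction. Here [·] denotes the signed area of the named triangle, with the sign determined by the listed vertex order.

[XFR]:[KJR] = -1/9

Assign K = (0, 0), S = (1, 0), J = (0, 1), X = (1, -1) — the answer is frame-independent, so this choice is without loss of generality.
1. R lies on line XJ with XR:RJ = 1:5 ⇒ R = (5/6, -2/3)
2. F lies on line JS with JF:FS = 5:4 ⇒ F = (5/9, 4/9)
2·[XFR] = 5/54, 2·[KJR] = -5/6
[XFR]:[KJR] = 5/54:-5/6 = -1/9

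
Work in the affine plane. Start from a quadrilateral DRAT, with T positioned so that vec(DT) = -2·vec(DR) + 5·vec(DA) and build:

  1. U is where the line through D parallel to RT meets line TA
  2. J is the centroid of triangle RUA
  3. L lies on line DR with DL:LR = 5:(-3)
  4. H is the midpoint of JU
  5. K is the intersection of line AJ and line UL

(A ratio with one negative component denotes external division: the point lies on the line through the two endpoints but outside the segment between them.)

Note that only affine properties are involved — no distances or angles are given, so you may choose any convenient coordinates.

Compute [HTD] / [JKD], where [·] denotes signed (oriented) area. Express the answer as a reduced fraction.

Work in coordinates with D = (0, 0), R = (1, 0), A = (0, 1), T = (-2, 5).
1. U is where the line through D parallel to RT meets line TA ⇒ U = (3, -5)
2. J is the centroid of triangle RUA ⇒ J = (4/3, -4/3)
3. L lies on line DR with DL:LR = 5:(-3) ⇒ L = (5/2, 0)
4. H is the midpoint of JU ⇒ H = (13/6, -19/6)
5. K is the intersection of line AJ and line UL ⇒ K = (32/11, -45/11)
2·[HTD] = 9/2, 2·[JKD] = -52/33
[HTD]:[JKD] = 9/2:-52/33 = -297/104

[HTD]:[JKD] = -297/104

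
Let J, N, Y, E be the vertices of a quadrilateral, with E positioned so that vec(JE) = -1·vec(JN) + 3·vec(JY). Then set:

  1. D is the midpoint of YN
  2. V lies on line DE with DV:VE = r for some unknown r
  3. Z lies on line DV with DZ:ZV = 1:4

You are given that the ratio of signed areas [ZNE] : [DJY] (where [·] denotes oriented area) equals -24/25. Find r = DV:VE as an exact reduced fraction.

r = 1/4

Work in coordinates with J = (0, 0), N = (1, 0), Y = (0, 1), E = (-1, 3).
1. D is the midpoint of YN ⇒ D = (1/2, 1/2)
2. With DV:VE = r, write λ = r/(r+1) so V = D + λ·(E−D); V is affine-linear in λ
3. Z lies on line DV with DZ:ZV = 1:4 ⇒ Z is an affine combination of earlier points and hence also affine-linear in λ
Every point depending on V is an affine combination of V and λ-independent points, so each such coordinate is linear in λ; the λ² term in each signed area is a multiple of (E−D)×(E−D) = 0, so 2·[ZNE] and 2·[DJY] are each linear in λ. Evaluating at λ=0 and λ=1:
  2·[ZNE] = -1/10·λ + 1/2,   2·[DJY] = -1/2
So [ZNE]:[DJY] = (-1/10·λ + 1/2) / (-1/2). Setting this equal to -24/25:
  -1/10·λ + 1/2 = -24/25·(-1/2)  ⇒  λ = 1/5
Then r = λ/(1−λ) = (1/5)/(4/5) = 1/4. Check: with r = 1/4, V = (1/5, 1) and [ZNE]:[DJY] = -24/25 as required.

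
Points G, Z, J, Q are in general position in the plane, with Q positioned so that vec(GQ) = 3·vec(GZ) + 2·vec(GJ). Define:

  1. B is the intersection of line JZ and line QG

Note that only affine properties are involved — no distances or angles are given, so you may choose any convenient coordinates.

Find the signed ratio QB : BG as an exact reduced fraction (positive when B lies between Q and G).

Assign G = (0, 0), Z = (1, 0), J = (0, 1), Q = (3, 2) — the answer is frame-independent, so this choice is without loss of generality.
1. B is the intersection of line JZ and line QG ⇒ B = (3/5, 2/5)
B = Q + t·(G−Q) with t = 4/5, so QB:BG = t:(1−t) = 4/5:1/5

QB:BG = 4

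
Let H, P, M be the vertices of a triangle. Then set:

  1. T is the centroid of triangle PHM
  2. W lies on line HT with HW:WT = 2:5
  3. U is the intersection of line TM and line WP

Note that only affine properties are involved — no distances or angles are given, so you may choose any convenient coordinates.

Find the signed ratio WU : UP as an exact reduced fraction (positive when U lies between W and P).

Assign H = (0, 0), P = (1, 0), M = (0, 1) — the answer is frame-independent, so this choice is without loss of generality.
1. T is the centroid of triangle PHM ⇒ T = (1/3, 1/3)
2. W lies on line HT with HW:WT = 2:5 ⇒ W = (2/21, 2/21)
3. U is the intersection of line TM and line WP ⇒ U = (17/36, 1/18)
U = W + t·(P−W) with t = 5/12, so WU:UP = t:(1−t) = 5/12:7/12

WU:UP = 5/7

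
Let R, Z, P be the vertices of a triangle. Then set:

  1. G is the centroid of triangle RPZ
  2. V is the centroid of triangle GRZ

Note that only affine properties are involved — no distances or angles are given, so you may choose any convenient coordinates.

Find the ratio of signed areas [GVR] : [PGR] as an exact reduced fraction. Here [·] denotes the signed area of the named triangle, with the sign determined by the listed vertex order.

Work in coordinates with R = (0, 0), Z = (1, 0), P = (0, 1).
1. G is the centroid of triangle RPZ ⇒ G = (1/3, 1/3)
2. V is the centroid of triangle GRZ ⇒ V = (4/9, 1/9)
2·[GVR] = -1/9, 2·[PGR] = -1/3
[GVR]:[PGR] = -1/9:-1/3 = 1/3

[GVR]:[PGR] = 1/3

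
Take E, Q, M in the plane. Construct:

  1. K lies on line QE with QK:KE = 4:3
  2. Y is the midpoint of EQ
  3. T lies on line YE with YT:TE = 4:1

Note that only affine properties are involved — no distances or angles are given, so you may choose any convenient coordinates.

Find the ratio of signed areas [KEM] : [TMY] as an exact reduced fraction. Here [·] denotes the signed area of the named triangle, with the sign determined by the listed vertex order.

[KEM]:[TMY] = 15/14

Assign E = (0, 0), Q = (1, 0), M = (0, 1) — the answer is frame-independent, so this choice is without loss of generality.
1. K lies on line QE with QK:KE = 4:3 ⇒ K = (3/7, 0)
2. Y is the midpoint of EQ ⇒ Y = (1/2, 0)
3. T lies on line YE with YT:TE = 4:1 ⇒ T = (1/10, 0)
2·[KEM] = -3/7, 2·[TMY] = -2/5
[KEM]:[TMY] = -3/7:-2/5 = 15/14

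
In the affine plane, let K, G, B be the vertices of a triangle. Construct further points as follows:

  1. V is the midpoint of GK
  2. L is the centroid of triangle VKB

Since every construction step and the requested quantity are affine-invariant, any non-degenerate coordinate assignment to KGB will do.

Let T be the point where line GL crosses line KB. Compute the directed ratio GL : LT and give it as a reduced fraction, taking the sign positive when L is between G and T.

Set K = (0, 0), G = (1, 0), B = (0, 1); any affine frame gives the same invariant.
1. V is the midpoint of GK ⇒ V = (1/2, 0)
2. L is the centroid of triangle VKB ⇒ L = (1/6, 1/3)
line GL meets KB at T = (0, 2/5)
L = G + t·(T−G) with t = 5/6, so GL:LT = 5/6:1/6

GL:LT = 5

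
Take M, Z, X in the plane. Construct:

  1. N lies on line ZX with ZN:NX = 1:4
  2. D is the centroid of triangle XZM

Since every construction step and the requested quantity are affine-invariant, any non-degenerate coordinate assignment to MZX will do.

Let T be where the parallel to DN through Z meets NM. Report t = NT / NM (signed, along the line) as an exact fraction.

t = 1/3

Choose coordinates M = (0, 0), Z = (1, 0), X = (0, 1).
1. N lies on line ZX with ZN:NX = 1:4 ⇒ N = (4/5, 1/5)
2. D is the centroid of triangle XZM ⇒ D = (1/3, 1/3)
through Z parallel to DN: direction (7/15, -2/15); meets NM at T = (8/15, 2/15)
T = N + t·(M−N) with t = 1/3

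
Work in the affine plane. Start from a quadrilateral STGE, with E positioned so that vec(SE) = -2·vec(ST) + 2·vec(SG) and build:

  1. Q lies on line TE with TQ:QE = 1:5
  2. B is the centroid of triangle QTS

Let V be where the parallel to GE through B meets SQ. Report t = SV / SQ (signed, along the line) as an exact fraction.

Set S = (0, 0), T = (1, 0), G = (0, 1), E = (-2, 2); any affine frame gives the same invariant.
1. Q lies on line TE with TQ:QE = 1:5 ⇒ Q = (1/2, 1/3)
2. B is the centroid of triangle QTS ⇒ B = (1/2, 1/9)
through B parallel to GE: direction (-2, 1); meets SQ at V = (13/42, 13/63)
V = S + t·(Q−S) with t = 13/21

t = 13/21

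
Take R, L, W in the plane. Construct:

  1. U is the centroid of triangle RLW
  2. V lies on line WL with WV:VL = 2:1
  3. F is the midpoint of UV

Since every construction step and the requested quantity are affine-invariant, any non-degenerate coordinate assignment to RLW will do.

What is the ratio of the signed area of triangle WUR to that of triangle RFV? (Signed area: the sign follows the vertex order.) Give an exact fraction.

Assign R = (0, 0), L = (1, 0), W = (0, 1) — the answer is frame-independent, so this choice is without loss of generality.
1. U is the centroid of triangle RLW ⇒ U = (1/3, 1/3)
2. V lies on line WL with WV:VL = 2:1 ⇒ V = (2/3, 1/3)
3. F is the midpoint of UV ⇒ F = (1/2, 1/3)
2·[WUR] = -1/3, 2·[RFV] = -1/18
[WUR]:[RFV] = -1/3:-1/18 = 6

[WUR]:[RFV] = 6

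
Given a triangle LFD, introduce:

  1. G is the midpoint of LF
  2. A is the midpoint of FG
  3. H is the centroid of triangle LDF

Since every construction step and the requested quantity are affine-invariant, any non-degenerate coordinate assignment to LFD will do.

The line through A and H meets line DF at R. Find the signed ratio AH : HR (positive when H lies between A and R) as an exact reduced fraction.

Set L = (0, 0), F = (1, 0), D = (0, 1); any affine frame gives the same invariant.
1. G is the midpoint of LF ⇒ G = (1/2, 0)
2. A is the midpoint of FG ⇒ A = (3/4, 0)
3. H is the centroid of triangle LDF ⇒ H = (1/3, 1/3)
line AH meets DF at R = (2, -1)
H = A + t·(R−A) with t = -1/3, so AH:HR = -1/3:4/3

AH:HR = -1/4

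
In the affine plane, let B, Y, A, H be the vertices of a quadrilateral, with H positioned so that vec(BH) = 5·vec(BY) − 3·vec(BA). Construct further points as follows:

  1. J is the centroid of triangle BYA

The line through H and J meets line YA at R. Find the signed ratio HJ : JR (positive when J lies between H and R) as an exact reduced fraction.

HJ:JR = -4

Work in coordinates with B = (0, 0), Y = (1, 0), A = (0, 1), H = (5, -3).
1. J is the centroid of triangle BYA ⇒ J = (1/3, 1/3)
line HJ meets YA at R = (3/2, -1/2)
J = H + t·(R−H) with t = 4/3, so HJ:JR = 4/3:-1/3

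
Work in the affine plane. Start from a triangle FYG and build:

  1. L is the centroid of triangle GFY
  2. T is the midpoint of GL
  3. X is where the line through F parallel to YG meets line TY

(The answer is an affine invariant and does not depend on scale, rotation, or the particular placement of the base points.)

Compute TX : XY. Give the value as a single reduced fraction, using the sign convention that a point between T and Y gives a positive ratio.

TX:XY = -5/6

Work in coordinates with F = (0, 0), Y = (1, 0), G = (0, 1).
1. L is the centroid of triangle GFY ⇒ L = (1/3, 1/3)
2. T is the midpoint of GL ⇒ T = (1/6, 2/3)
3. X is where the line through F parallel to YG meets line TY ⇒ X = (-4, 4)
X = T + t·(Y−T) with t = -5, so TX:XY = t:(1−t) = -5:6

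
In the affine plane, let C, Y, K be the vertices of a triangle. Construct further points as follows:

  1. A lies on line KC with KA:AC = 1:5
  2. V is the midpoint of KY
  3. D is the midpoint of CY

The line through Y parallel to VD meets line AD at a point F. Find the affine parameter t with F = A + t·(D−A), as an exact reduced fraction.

Set C = (0, 0), Y = (1, 0), K = (0, 1); any affine frame gives the same invariant.
1. A lies on line KC with KA:AC = 1:5 ⇒ A = (0, 5/6)
2. V is the midpoint of KY ⇒ V = (1/2, 1/2)
3. D is the midpoint of CY ⇒ D = (1/2, 0)
through Y parallel to VD: direction (0, -1/2); meets AD at F = (1, -5/6)
F = A + t·(D−A) with t = 2

t = 2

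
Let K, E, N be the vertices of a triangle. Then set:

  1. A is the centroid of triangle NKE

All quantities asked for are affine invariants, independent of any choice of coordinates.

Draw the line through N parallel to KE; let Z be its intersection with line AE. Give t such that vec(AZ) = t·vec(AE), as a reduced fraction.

Choose coordinates K = (0, 0), E = (1, 0), N = (0, 1).
1. A is the centroid of triangle NKE ⇒ A = (1/3, 1/3)
through N parallel to KE: direction (1, 0); meets AE at Z = (-1, 1)
Z = A + t·(E−A) with t = -2

t = -2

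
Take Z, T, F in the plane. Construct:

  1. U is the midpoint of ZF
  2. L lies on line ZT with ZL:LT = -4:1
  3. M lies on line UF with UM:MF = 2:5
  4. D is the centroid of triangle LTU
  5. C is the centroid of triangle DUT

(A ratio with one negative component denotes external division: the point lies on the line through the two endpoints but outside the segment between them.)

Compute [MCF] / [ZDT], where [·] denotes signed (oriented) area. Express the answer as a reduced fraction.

Work in coordinates with Z = (0, 0), T = (1, 0), F = (0, 1).
1. U is the midpoint of ZF ⇒ U = (0, 1/2)
2. L lies on line ZT with ZL:LT = -4:1 ⇒ L = (4/3, 0)
3. M lies on line UF with UM:MF = 2:5 ⇒ M = (0, 9/14)
4. D is the centroid of triangle LTU ⇒ D = (7/9, 1/6)
5. C is the centroid of triangle DUT ⇒ C = (16/27, 2/9)
2·[MCF] = 40/189, 2·[ZDT] = -1/6
[MCF]:[ZDT] = 40/189:-1/6 = -80/63

[MCF]:[ZDT] = -80/63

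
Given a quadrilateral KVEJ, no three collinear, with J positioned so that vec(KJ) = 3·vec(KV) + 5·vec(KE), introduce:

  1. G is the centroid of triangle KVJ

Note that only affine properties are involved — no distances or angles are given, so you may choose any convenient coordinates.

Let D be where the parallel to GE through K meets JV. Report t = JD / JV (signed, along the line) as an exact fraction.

Choose coordinates K = (0, 0), V = (1, 0), E = (0, 1), J = (3, 5).
1. G is the centroid of triangle KVJ ⇒ G = (4/3, 5/3)
through K parallel to GE: direction (-4/3, -2/3); meets JV at D = (5/4, 5/8)
D = J + t·(V−J) with t = 7/8

t = 7/8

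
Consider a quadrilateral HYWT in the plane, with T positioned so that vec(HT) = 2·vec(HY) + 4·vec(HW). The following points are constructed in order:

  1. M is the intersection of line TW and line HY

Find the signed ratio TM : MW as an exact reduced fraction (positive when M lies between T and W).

TM:MW = -4

Set H = (0, 0), Y = (1, 0), W = (0, 1), T = (2, 4); any affine frame gives the same invariant.
1. M is the intersection of line TW and line HY ⇒ M = (-2/3, 0)
M = T + t·(W−T) with t = 4/3, so TM:MW = t:(1−t) = 4/3:-1/3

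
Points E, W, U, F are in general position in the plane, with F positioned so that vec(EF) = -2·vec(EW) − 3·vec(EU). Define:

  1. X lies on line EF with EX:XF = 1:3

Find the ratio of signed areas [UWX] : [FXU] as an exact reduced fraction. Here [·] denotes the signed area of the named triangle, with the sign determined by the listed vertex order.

[UWX]:[FXU] = -3/2

Work in coordinates with E = (0, 0), W = (1, 0), U = (0, 1), F = (-2, -3).
1. X lies on line EF with EX:XF = 1:3 ⇒ X = (-1/2, -3/4)
2·[UWX] = -9/4, 2·[FXU] = 3/2
[UWX]:[FXU] = -9/4:3/2 = -3/2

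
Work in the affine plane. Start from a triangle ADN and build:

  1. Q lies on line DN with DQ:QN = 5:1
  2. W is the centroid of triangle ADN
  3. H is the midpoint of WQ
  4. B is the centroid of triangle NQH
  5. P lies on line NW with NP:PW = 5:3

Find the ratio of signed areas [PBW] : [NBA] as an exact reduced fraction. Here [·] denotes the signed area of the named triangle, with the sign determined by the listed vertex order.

[PBW]:[NBA] = 3/40

Choose coordinates A = (0, 0), D = (1, 0), N = (0, 1).
1. Q lies on line DN with DQ:QN = 5:1 ⇒ Q = (1/6, 5/6)
2. W is the centroid of triangle ADN ⇒ W = (1/3, 1/3)
3. H is the midpoint of WQ ⇒ H = (1/4, 7/12)
4. B is the centroid of triangle NQH ⇒ B = (5/36, 29/36)
5. P lies on line NW with NP:PW = 5:3 ⇒ P = (5/24, 7/12)
2·[PBW] = -1/96, 2·[NBA] = -5/36
[PBW]:[NBA] = -1/96:-5/36 = 3/40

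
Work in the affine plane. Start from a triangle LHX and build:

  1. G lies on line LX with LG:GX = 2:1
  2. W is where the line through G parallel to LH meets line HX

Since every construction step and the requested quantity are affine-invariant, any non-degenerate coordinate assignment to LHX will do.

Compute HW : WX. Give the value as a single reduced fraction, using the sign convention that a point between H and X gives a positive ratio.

Work in coordinates with L = (0, 0), H = (1, 0), X = (0, 1).
1. G lies on line LX with LG:GX = 2:1 ⇒ G = (0, 2/3)
2. W is where the line through G parallel to LH meets line HX ⇒ W = (1/3, 2/3)
W = H + t·(X−H) with t = 2/3, so HW:WX = t:(1−t) = 2/3:1/3

HW:WX = 2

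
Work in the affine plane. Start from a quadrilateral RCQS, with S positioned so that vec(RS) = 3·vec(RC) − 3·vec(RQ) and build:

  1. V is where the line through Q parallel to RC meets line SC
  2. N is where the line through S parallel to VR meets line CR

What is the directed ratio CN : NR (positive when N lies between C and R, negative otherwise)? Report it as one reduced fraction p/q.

CN:NR = -3/4

Choose coordinates R = (0, 0), C = (1, 0), Q = (0, 1), S = (3, -3).
1. V is where the line through Q parallel to RC meets line SC ⇒ V = (1/3, 1)
2. N is where the line through S parallel to VR meets line CR ⇒ N = (4, 0)
N = C + t·(R−C) with t = -3, so CN:NR = t:(1−t) = -3:4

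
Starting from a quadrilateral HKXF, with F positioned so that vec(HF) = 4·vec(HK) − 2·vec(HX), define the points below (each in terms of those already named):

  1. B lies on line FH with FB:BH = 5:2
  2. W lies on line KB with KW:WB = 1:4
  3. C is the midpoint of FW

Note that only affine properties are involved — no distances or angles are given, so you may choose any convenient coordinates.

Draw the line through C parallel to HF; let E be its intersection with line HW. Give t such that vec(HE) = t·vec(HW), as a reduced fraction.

t = 1/2

Work in coordinates with H = (0, 0), K = (1, 0), X = (0, 1), F = (4, -2).
1. B lies on line FH with FB:BH = 5:2 ⇒ B = (8/7, -4/7)
2. W lies on line KB with KW:WB = 1:4 ⇒ W = (36/35, -4/35)
3. C is the midpoint of FW ⇒ C = (88/35, -37/35)
through C parallel to HF: direction (4, -2); meets HW at E = (18/35, -2/35)
E = H + t·(W−H) with t = 1/2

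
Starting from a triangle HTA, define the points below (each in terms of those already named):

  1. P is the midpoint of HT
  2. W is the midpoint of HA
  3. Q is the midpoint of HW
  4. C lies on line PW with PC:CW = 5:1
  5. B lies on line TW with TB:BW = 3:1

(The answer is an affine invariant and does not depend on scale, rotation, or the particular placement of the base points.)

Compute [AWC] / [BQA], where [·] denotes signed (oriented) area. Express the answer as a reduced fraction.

[AWC]:[BQA] = -2/9

Assign H = (0, 0), T = (1, 0), A = (0, 1) — the answer is frame-independent, so this choice is without loss of generality.
1. P is the midpoint of HT ⇒ P = (1/2, 0)
2. W is the midpoint of HA ⇒ W = (0, 1/2)
3. Q is the midpoint of HW ⇒ Q = (0, 1/4)
4. C lies on line PW with PC:CW = 5:1 ⇒ C = (1/12, 5/12)
5. B lies on line TW with TB:BW = 3:1 ⇒ B = (1/4, 3/8)
2·[AWC] = 1/24, 2·[BQA] = -3/16
[AWC]:[BQA] = 1/24:-3/16 = -2/9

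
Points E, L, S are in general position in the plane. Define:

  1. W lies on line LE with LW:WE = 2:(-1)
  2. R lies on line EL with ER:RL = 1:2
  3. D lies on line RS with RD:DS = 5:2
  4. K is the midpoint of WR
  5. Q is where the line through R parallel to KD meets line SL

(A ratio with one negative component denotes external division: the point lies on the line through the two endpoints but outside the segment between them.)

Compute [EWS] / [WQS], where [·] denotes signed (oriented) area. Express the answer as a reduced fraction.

Set E = (0, 0), L = (1, 0), S = (0, 1); any affine frame gives the same invariant.
1. W lies on line LE with LW:WE = 2:(-1) ⇒ W = (-1, 0)
2. R lies on line EL with ER:RL = 1:2 ⇒ R = (1/3, 0)
3. D lies on line RS with RD:DS = 5:2 ⇒ D = (2/21, 5/7)
4. K is the midpoint of WR ⇒ K = (-1/3, 0)
5. Q is where the line through R parallel to KD meets line SL ⇒ Q = (7/12, 5/12)
2·[EWS] = -1, 2·[WQS] = 7/6
[EWS]:[WQS] = -1:7/6 = -6/7

[EWS]:[WQS] = -6/7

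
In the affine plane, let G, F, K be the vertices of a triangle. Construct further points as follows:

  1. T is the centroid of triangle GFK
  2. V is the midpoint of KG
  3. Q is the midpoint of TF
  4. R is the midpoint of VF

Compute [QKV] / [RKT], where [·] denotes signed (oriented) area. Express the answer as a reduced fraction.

Work in coordinates with G = (0, 0), F = (1, 0), K = (0, 1).
1. T is the centroid of triangle GFK ⇒ T = (1/3, 1/3)
2. V is the midpoint of KG ⇒ V = (0, 1/2)
3. Q is the midpoint of TF ⇒ Q = (2/3, 1/6)
4. R is the midpoint of VF ⇒ R = (1/2, 1/4)
2·[QKV] = 1/3, 2·[RKT] = 1/12
[QKV]:[RKT] = 1/3:1/12 = 4

[QKV]:[RKT] = 4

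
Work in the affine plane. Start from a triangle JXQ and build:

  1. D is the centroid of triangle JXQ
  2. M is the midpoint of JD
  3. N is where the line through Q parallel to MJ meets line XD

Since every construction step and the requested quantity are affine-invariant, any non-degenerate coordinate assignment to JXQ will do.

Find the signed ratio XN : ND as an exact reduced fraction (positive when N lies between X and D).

XN:ND = -2

Work in coordinates with J = (0, 0), X = (1, 0), Q = (0, 1).
1. D is the centroid of triangle JXQ ⇒ D = (1/3, 1/3)
2. M is the midpoint of JD ⇒ M = (1/6, 1/6)
3. N is where the line through Q parallel to MJ meets line XD ⇒ N = (-1/3, 2/3)
N = X + t·(D−X) with t = 2, so XN:ND = t:(1−t) = 2:-1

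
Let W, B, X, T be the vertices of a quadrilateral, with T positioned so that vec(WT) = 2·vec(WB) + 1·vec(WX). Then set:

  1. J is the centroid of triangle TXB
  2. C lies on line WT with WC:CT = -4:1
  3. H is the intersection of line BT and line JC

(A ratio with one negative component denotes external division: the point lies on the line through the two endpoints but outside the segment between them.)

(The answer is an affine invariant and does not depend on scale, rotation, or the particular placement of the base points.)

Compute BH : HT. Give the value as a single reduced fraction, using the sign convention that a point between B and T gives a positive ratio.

Set W = (0, 0), B = (1, 0), X = (0, 1), T = (2, 1); any affine frame gives the same invariant.
1. J is the centroid of triangle TXB ⇒ J = (1, 2/3)
2. C lies on line WT with WC:CT = -4:1 ⇒ C = (8/3, 4/3)
3. H is the intersection of line BT and line JC ⇒ H = (19/9, 10/9)
H = B + t·(T−B) with t = 10/9, so BH:HT = t:(1−t) = 10/9:-1/9

BH:HT = -10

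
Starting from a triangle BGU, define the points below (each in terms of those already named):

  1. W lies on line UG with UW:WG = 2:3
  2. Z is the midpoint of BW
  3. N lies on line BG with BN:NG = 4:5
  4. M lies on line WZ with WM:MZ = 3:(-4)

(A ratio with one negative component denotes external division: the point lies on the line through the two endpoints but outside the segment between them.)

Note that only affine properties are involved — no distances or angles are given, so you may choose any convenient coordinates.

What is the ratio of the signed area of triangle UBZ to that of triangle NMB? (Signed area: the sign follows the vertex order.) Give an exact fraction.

[UBZ]:[NMB] = 3/10

Assign B = (0, 0), G = (1, 0), U = (0, 1) — the answer is frame-independent, so this choice is without loss of generality.
1. W lies on line UG with UW:WG = 2:3 ⇒ W = (2/5, 3/5)
2. Z is the midpoint of BW ⇒ Z = (1/5, 3/10)
3. N lies on line BG with BN:NG = 4:5 ⇒ N = (4/9, 0)
4. M lies on line WZ with WM:MZ = 3:(-4) ⇒ M = (1, 3/2)
2·[UBZ] = 1/5, 2·[NMB] = 2/3
[UBZ]:[NMB] = 1/5:2/3 = 3/10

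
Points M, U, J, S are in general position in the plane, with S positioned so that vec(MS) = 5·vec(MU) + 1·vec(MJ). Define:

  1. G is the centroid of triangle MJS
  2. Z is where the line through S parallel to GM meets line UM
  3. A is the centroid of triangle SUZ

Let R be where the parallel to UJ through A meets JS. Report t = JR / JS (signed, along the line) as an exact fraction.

Choose coordinates M = (0, 0), U = (1, 0), J = (0, 1), S = (5, 1).
1. G is the centroid of triangle MJS ⇒ G = (5/3, 2/3)
2. Z is where the line through S parallel to GM meets line UM ⇒ Z = (5/2, 0)
3. A is the centroid of triangle SUZ ⇒ A = (17/6, 1/3)
through A parallel to UJ: direction (-1, 1); meets JS at R = (13/6, 1)
R = J + t·(S−J) with t = 13/30

t = 13/30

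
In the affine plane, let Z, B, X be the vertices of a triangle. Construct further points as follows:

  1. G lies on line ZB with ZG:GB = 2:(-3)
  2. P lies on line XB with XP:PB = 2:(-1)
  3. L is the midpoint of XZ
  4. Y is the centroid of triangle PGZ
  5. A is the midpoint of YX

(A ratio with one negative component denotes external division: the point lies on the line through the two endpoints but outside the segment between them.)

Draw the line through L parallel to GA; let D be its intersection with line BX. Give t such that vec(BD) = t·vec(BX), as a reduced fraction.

t = 4/7

Set Z = (0, 0), B = (1, 0), X = (0, 1); any affine frame gives the same invariant.
1. G lies on line ZB with ZG:GB = 2:(-3) ⇒ G = (-2, 0)
2. P lies on line XB with XP:PB = 2:(-1) ⇒ P = (2, -1)
3. L is the midpoint of XZ ⇒ L = (0, 1/2)
4. Y is the centroid of triangle PGZ ⇒ Y = (0, -1/3)
5. A is the midpoint of YX ⇒ A = (0, 1/3)
through L parallel to GA: direction (2, 1/3); meets BX at D = (3/7, 4/7)
D = B + t·(X−B) with t = 4/7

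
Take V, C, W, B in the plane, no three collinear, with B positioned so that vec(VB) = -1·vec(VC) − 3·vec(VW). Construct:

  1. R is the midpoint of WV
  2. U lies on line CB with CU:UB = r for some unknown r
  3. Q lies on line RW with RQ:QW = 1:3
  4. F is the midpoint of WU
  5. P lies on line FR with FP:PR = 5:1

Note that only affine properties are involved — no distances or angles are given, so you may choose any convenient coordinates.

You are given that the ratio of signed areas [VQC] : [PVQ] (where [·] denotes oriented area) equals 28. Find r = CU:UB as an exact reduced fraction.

Assign V = (0, 0), C = (1, 0), W = (0, 1), B = (-1, -3) — the answer is frame-independent, so this choice is without loss of generality.
1. R is the midpoint of WV ⇒ R = (0, 1/2)
2. With CU:UB = r, write λ = r/(r+1) so U = C + λ·(B−C); U is affine-linear in λ
3. Q lies on line RW with RQ:QW = 1:3 ⇒ Q = (0, 5/8)
4. F is the midpoint of WU ⇒ F is an affine combination of earlier points and hence also affine-linear in λ
5. P lies on line FR with FP:PR = 5:1 ⇒ P is an affine combination of earlier points and hence also affine-linear in λ
Every point depending on U is an affine combination of U and λ-independent points, so each such coordinate is linear in λ; the λ² term in each signed area is a multiple of (B−C)×(B−C) = 0, so 2·[VQC] and 2·[PVQ] are each linear in λ. Evaluating at λ=0 and λ=1:
  2·[VQC] = -5/8,   2·[PVQ] = 5/48·λ − 5/96
So [VQC]:[PVQ] = (-5/8) / (5/48·λ − 5/96). Setting this equal to 28:
  -5/8 = 28·(5/48·λ − 5/96)  ⇒  λ = 2/7
Then r = λ/(1−λ) = (2/7)/(5/7) = 2/5. Check: with r = 2/5, U = (3/7, -6/7) and [VQC]:[PVQ] = 28 as required.

r = 2/5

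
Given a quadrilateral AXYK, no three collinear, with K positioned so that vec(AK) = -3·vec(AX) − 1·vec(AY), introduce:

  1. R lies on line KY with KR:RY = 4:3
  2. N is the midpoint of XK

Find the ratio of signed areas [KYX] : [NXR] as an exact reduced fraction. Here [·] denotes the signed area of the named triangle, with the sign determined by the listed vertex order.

[KYX]:[NXR] = -7/2

Assign A = (0, 0), X = (1, 0), Y = (0, 1), K = (-3, -1) — the answer is frame-independent, so this choice is without loss of generality.
1. R lies on line KY with KR:RY = 4:3 ⇒ R = (-9/7, 1/7)
2. N is the midpoint of XK ⇒ N = (-1, -1/2)
2·[KYX] = -5, 2·[NXR] = 10/7
[KYX]:[NXR] = -5:10/7 = -7/2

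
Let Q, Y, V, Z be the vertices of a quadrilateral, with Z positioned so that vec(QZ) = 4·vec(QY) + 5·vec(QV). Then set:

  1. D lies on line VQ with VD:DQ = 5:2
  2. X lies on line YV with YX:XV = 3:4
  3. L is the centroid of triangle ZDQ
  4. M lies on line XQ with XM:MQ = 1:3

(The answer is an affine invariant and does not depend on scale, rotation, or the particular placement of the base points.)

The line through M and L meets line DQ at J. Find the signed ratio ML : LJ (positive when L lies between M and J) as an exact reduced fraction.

ML:LJ = -19/28

Work in coordinates with Q = (0, 0), Y = (1, 0), V = (0, 1), Z = (4, 5).
1. D lies on line VQ with VD:DQ = 5:2 ⇒ D = (0, 2/7)
2. X lies on line YV with YX:XV = 3:4 ⇒ X = (4/7, 3/7)
3. L is the centroid of triangle ZDQ ⇒ L = (4/3, 37/21)
4. M lies on line XQ with XM:MQ = 1:3 ⇒ M = (3/7, 9/28)
line ML meets DQ at J = (0, -48/133)
L = M + t·(J−M) with t = -19/9, so ML:LJ = -19/9:28/9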